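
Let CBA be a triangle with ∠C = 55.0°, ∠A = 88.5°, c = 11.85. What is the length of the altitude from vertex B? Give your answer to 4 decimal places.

The third angle is ∠B = 180° − ∠A − ∠C = 36.50°.
Law of sines: b = c·sin B/sin C ≈ 8.6048.
Law of sines: a = c·sin A/sin C ≈ 14.461.
Area = ½·c·b·sin A ≈ 50.966.
The altitude from B has length 2·area/b ≈ 11.846.

11.8459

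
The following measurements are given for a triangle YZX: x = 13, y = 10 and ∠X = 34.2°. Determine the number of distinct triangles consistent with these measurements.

1

y·sin X = 10·sin(34.2°) ≈ 5.621.
Since x ≥ y, exactly one triangle exists.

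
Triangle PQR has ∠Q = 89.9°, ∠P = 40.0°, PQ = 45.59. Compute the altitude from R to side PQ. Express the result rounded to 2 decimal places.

h_R ≈ 38.20

The third angle is ∠R = 180° − ∠P − ∠Q = 50.10°.
Law of sines: QR = PQ·sin P/sin R ≈ 38.199.
Law of sines: RP = PQ·sin Q/sin R ≈ 59.426.
Area = ½·PQ·QR·sin Q ≈ 870.74.
The altitude from R has length 2·area/PQ ≈ 38.199.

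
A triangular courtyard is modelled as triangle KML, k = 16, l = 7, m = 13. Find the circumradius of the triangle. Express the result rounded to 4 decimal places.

By the law of cosines, cos K = (m² + l² − k²) / (2·m·l) ≈ -0.20879, so ∠K ≈ 102.05°.
Circumradius = k/(2 sin K) ≈ 8.1803.

8.1803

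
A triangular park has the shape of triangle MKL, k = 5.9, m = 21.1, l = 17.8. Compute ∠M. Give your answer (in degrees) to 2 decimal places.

By the law of cosines, cos M = (k² + l² − m²) / (2·k·l) ≈ -0.44544, so ∠M ≈ 116.45°.

116.45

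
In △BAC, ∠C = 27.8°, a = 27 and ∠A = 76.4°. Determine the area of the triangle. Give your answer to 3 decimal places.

The third angle is ∠B = 180° − ∠A − ∠C = 75.80°.
Law of sines: b = a·sin B/sin A ≈ 26.93.
Law of sines: c = a·sin C/sin A ≈ 12.956.
Area = ½·a·b·sin C ≈ 169.56.

169.558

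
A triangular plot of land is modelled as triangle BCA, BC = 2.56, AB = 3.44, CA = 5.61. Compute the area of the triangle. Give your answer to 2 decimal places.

Semiperimeter s = (5.61 + 3.44 + 2.56)/2 = 5.805.
Heron's formula: area = √(5.805·0.195·2.365·3.245) ≈ 2.9474.

2.95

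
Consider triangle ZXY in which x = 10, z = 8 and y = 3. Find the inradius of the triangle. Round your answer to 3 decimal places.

0.945

Semiperimeter s = (8 + 10 + 3)/2 = 10.5.
Heron's formula: area = √(10.5·2.5·0.5·7.5) ≈ 9.9216.
Inradius = area/s = 9.9216/10.5 ≈ 0.94491.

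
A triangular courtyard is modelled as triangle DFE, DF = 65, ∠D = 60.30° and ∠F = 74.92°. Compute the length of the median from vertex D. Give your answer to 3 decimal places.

66.901

The third angle is ∠E = 180° − ∠D − ∠F = 44.78°.
Law of sines: FE = DF·sin D/sin E ≈ 80.156.
Law of sines: ED = DF·sin F/sin E ≈ 89.101.
Median from D: ½√(2·ED² + 2·DF² − FE²) ≈ 66.901.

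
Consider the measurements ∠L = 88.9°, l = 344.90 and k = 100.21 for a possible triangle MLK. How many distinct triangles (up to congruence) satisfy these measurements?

1

k·sin L = 100.21·sin(88.9°) ≈ 100.2.
Since l ≥ k, exactly one triangle exists.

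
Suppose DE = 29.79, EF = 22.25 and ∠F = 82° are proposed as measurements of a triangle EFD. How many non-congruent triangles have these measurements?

1

EF·sin F = 22.25·sin(82°) ≈ 22.03.
Since DE ≥ EF, exactly one triangle exists.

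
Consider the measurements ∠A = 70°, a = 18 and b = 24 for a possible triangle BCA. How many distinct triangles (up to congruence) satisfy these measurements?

b·sin A = 24·sin(70°) ≈ 22.55.
Since a = 18 < 22.55 = b sin A, no triangle exists.

0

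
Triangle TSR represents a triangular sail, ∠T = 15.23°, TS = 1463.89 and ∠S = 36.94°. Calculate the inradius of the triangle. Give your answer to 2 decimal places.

r ≈ 139.77

The third angle is ∠R = 180° − ∠T − ∠S = 127.83°.
Law of sines: SR = TS·sin T/sin R ≈ 486.88.
Law of sines: RT = TS·sin S/sin R ≈ 1113.9.
Area = ½·TS·SR·sin S ≈ 2.1417e+05.
Semiperimeter s = (486.88+1113.9+1463.9)/2 = 1532.3.
Inradius = area/s = 2.1417e+05/1532.3 ≈ 139.77.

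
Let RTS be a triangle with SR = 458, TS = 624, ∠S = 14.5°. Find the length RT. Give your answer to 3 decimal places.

213.921

By the law of cosines, RT² = TS² + SR² − 2·TS·SR·cos S = 45762, so RT ≈ 213.92.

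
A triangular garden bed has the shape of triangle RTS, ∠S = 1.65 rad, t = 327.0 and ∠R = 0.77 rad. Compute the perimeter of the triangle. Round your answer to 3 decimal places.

perimeter ≈ 1165.067

The third angle is ∠T = π − ∠S − ∠R = 0.722 rad.
Law of sines: r = t·sin R/sin T ≈ 344.6.
Law of sines: s = t·sin S/sin T ≈ 493.47.
Semiperimeter p = (344.6+327+493.47)/2 = 582.53.
Perimeter = 344.6 + 327 + 493.47 = 1165.1.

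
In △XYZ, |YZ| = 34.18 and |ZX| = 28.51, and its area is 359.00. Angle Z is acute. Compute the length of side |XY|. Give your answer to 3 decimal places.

25.757

From area = ½·|YZ|·|ZX|·sin Z, we get sin Z = 2·area/(|YZ|·|ZX|) ≈ 0.73681.
Taking the acute solution, ∠Z ≈ 47.46°.
Law of cosines then gives |XY| ≈ 25.757.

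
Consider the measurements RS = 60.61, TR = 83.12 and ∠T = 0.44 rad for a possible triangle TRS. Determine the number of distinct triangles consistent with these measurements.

TR·sin T = 83.12·sin(0.44 rad) ≈ 35.4.
Since TR sin T < RS < TR (35.4 < 60.61 < 83.12), two triangles exist.

2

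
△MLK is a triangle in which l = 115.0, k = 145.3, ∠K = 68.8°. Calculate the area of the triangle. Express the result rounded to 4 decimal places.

7486.4895

Law of sines: sin L = l·sin K/k ≈ 0.73790.
Since k ≥ l, only the acute value applies: ∠L ≈ 47.55°.
Then ∠M = 180° − ∠K − ∠L ≈ 63.65°.
Law of sines gives m = k·sin M/sin K ≈ 139.65.
Area = ½·k·l·sin M ≈ 7486.5.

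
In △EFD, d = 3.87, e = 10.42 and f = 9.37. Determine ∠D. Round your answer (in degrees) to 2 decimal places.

By the law of cosines, cos D = (e² + f² − d²) / (2·e·f) ≈ 0.92895, so ∠D ≈ 21.73°.

∠D ≈ 21.73°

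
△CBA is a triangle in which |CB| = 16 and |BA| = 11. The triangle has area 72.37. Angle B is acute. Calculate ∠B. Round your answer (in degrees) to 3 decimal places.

From area = ½·|CB|·|BA|·sin B, we get sin B = 2·area/(|CB|·|BA|) ≈ 0.82239.
Taking the acute solution, ∠B ≈ 55.32°.

55.324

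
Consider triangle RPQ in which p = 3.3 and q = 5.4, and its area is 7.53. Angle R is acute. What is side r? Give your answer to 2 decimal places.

From area = ½·p·q·sin R, we get sin R = 2·area/(p·q) ≈ 0.84512.
Taking the acute solution, ∠R ≈ 57.68°.
Law of cosines then gives r ≈ 4.5823.

4.58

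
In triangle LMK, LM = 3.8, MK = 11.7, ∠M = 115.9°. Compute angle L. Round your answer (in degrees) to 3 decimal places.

∠L ≈ 49.748°

By the law of cosines, KL² = LM² + MK² − 2·LM·MK·cos M = 190.17, so KL ≈ 13.79.
Law of cosines again: cos L = (KL² + LM² − MK²)/(2·KL·LM) ≈ 0.64615, so ∠L ≈ 49.75°.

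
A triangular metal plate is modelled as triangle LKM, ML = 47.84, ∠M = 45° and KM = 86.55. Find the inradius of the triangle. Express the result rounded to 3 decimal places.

r ≈ 14.860

By the law of cosines, LK² = KM² + ML² − 2·KM·ML·cos M = 3923.9, so LK ≈ 62.641.
Area = ½·KM·ML·sin M ≈ 1463.9.
Semiperimeter s = (86.55+47.84+62.641)/2 = 98.516.
Inradius = area/s = 1463.9/98.516 ≈ 14.86.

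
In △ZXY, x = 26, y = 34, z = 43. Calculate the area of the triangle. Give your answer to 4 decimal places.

area ≈ 441.9796

Semiperimeter s = (43 + 26 + 34)/2 = 51.5.
Heron's formula: area = √(51.5·8.5·25.5·17.5) ≈ 441.98.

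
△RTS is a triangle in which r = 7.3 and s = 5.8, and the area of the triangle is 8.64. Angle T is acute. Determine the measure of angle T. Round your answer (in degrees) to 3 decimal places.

∠T ≈ 24.087°

From area = ½·s·r·sin T, we get sin T = 2·area/(s·r) ≈ 0.40812.
Taking the acute solution, ∠T ≈ 24.09°.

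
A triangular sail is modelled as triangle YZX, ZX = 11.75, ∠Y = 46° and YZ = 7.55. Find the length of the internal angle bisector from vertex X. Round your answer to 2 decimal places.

t_X ≈ 13.04

Law of sines: sin X = YZ·sin Y/ZX ≈ 0.46221.
Since ZX ≥ YZ, only the acute value applies: ∠X ≈ 27.53°.
Then ∠Z = 180° − ∠Y − ∠X ≈ 106.47°.
Law of sines gives XY = ZX·sin Z/sin Y ≈ 15.664.
The bisector from X has length 2·ZX·XY·cos(∠X/2)/(ZX+XY) ≈ 13.042.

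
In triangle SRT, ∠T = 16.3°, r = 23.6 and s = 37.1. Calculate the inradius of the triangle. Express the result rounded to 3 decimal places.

By the law of cosines, t² = s² + r² − 2·s·r·cos T = 252.64, so t ≈ 15.895.
Area = ½·s·r·sin T ≈ 122.87.
Semiperimeter p = (37.1+23.6+15.895)/2 = 38.297.
Inradius = area/p = 122.87/38.297 ≈ 3.2083.

3.208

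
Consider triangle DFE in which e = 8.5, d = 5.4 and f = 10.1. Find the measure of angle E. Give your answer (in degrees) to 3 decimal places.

By the law of cosines, cos E = (d² + f² − e²) / (2·d·f) ≈ 0.54015, so ∠E ≈ 57.31°.

∠E ≈ 57.306°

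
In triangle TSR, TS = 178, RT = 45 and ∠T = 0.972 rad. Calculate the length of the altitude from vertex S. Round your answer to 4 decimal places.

By the law of cosines, SR² = RT² + TS² − 2·RT·TS·cos T = 24679, so SR ≈ 157.1.
Area = ½·RT·TS·sin T ≈ 3308.2.
The altitude from S has length 2·area/RT ≈ 147.03.

147.0306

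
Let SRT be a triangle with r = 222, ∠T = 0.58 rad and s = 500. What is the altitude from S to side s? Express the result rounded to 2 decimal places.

By the law of cosines, t² = s² + r² − 2·s·r·cos T = 1.1359e+05, so t ≈ 337.03.
Area = ½·s·r·sin T ≈ 30415.
The altitude from S has length 2·area/s ≈ 121.66.

121.66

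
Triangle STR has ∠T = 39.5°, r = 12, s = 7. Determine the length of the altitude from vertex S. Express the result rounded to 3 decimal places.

7.633

By the law of cosines, t² = r² + s² − 2·r·s·cos T = 63.367, so t ≈ 7.9603.
Area = ½·r·s·sin T ≈ 26.715.
The altitude from S has length 2·area/s ≈ 7.6329.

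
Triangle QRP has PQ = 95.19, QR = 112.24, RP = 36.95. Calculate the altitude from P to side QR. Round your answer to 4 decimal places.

Semiperimeter s = (36.95 + 95.19 + 112.24)/2 = 122.19.
Heron's formula: area = √(122.19·85.24·27·9.95) ≈ 1672.8.
The altitude from P has length 2·area/QR ≈ 29.807.

29.8068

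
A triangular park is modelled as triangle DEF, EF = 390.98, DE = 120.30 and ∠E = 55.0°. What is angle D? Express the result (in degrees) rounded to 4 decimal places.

107.9829

By the law of cosines, FD² = DE² + EF² − 2·DE·EF·cos E = 1.1338e+05, so FD ≈ 336.72.
Law of cosines again: cos D = (FD² + DE² − EF²)/(2·FD·DE) ≈ -0.30873, so ∠D ≈ 107.98°.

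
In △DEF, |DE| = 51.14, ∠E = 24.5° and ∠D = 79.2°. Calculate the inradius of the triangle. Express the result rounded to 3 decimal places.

r ≈ 8.795

The third angle is ∠F = 180° − ∠D − ∠E = 76.30°.
Law of sines: |EF| = |DE|·sin D/sin F ≈ 51.705.
Law of sines: |FD| = |DE|·sin E/sin F ≈ 21.828.
Area = ½·|DE|·|EF|·sin E ≈ 548.27.
Semiperimeter s = (51.705+21.828+51.14)/2 = 62.337.
Inradius = area/s = 548.27/62.337 ≈ 8.7952.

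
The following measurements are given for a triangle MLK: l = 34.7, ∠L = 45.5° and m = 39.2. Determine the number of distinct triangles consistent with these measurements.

2

m·sin L = 39.2·sin(45.5°) ≈ 27.96.
Since m sin L < l < m (27.96 < 34.7 < 39.2), two triangles exist.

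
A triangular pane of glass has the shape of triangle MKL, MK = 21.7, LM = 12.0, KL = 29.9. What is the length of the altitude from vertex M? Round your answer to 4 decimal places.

h_M ≈ 7.3526

Semiperimeter s = (29.9 + 12 + 21.7)/2 = 31.8.
Heron's formula: area = √(31.8·1.9·19.8·10.1) ≈ 109.92.
The altitude from M has length 2·area/KL ≈ 7.3526.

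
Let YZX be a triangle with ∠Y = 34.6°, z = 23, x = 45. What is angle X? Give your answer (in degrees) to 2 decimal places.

By the law of cosines, y² = z² + x² − 2·z·x·cos Y = 850.11, so y ≈ 29.157.
Law of cosines again: cos X = (y² + z² − x²)/(2·y·z) ≈ -0.48158, so ∠X ≈ 118.79°.

118.79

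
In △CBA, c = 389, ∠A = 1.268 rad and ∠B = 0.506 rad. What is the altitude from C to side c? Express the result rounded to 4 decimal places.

183.7445

The third angle is ∠C = π − ∠B − ∠A = 1.368 rad.
Law of sines: b = c·sin B/sin C ≈ 192.5.
Law of sines: a = c·sin A/sin C ≈ 379.1.
Area = ½·c·b·sin A ≈ 35738.
The altitude from C has length 2·area/c ≈ 183.74.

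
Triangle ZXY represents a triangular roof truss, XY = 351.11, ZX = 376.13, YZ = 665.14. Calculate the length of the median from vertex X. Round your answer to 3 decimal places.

m_X ≈ 147.557

Median from X: ½√(2·ZX² + 2·XY² − YZ²) ≈ 147.56.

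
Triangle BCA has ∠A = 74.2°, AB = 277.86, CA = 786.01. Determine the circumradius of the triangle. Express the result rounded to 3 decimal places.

394.403

By the law of cosines, BC² = CA² + AB² − 2·CA·AB·cos A = 5.7609e+05, so BC ≈ 759.
Area = ½·CA·AB·sin A ≈ 1.0507e+05.
Circumradius = BC/(2 sin A) ≈ 394.4.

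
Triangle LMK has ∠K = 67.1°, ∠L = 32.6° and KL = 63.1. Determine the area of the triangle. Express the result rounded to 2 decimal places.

area ≈ 1002.38

The third angle is ∠M = 180° − ∠K − ∠L = 80.30°.
Law of sines: MK = KL·sin L/sin M ≈ 34.49.
Law of sines: LM = KL·sin K/sin M ≈ 58.97.
Area = ½·KL·MK·sin K ≈ 1002.4.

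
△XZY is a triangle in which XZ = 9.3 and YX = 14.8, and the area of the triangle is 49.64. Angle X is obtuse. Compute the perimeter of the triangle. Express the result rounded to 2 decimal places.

From area = ½·YX·XZ·sin X, we get sin X = 2·area/(YX·XZ) ≈ 0.72130.
Taking the obtuse solution, ∠X ≈ 133.84°.
Law of cosines then gives ZY ≈ 22.275.
Perimeter = 22.275 + 14.8 + 9.3 = 46.375.

46.38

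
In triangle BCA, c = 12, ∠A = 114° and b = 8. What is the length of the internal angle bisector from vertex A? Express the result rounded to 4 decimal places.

By the law of cosines, a² = b² + c² − 2·b·c·cos A = 286.09, so a ≈ 16.914.
The bisector from A has length 2·b·c·cos(∠A/2)/(b+c) ≈ 5.2285.

t_A ≈ 5.2285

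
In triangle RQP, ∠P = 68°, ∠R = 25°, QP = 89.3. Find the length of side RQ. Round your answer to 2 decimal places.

The third angle is ∠Q = 180° − ∠P − ∠R = 87.00°.
Law of sines: RQ = QP·sin P/sin R ≈ 195.92.

195.92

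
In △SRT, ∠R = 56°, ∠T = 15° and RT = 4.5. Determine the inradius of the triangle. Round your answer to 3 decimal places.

The third angle is ∠S = 180° − ∠R − ∠T = 109.00°.
Law of sines: TS = RT·sin R/sin S ≈ 3.9456.
Law of sines: SR = RT·sin T/sin S ≈ 1.2318.
Area = ½·RT·TS·sin T ≈ 2.2977.
Semiperimeter s = (4.5+3.9456+1.2318)/2 = 4.8387.
Inradius = area/s = 2.2977/4.8387 ≈ 0.47486.

0.475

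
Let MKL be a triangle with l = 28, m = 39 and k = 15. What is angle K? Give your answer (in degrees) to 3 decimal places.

∠K ≈ 17.753°

By the law of cosines, cos K = (l² + m² − k²) / (2·l·m) ≈ 0.95238, so ∠K ≈ 17.75°.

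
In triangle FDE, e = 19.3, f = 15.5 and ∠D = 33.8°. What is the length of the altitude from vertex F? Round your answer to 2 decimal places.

By the law of cosines, d² = e² + f² − 2·e·f·cos D = 115.56, so d ≈ 10.75.
Area = ½·e·f·sin D ≈ 83.208.
The altitude from F has length 2·area/f ≈ 10.737.

10.74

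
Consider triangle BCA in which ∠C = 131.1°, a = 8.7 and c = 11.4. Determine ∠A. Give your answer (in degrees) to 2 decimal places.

∠A ≈ 35.11°

Law of sines: sin A = a·sin C/c ≈ 0.57509.
Since c ≥ a, only the acute value applies: ∠A ≈ 35.11°.
Then ∠B = 180° − ∠C − ∠A ≈ 13.79°.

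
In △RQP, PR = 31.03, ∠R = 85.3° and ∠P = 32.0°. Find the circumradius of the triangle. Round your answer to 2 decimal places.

17.46

The third angle is ∠Q = 180° − ∠P − ∠R = 62.70°.
Law of sines: QP = PR·sin R/sin Q ≈ 34.802.
Law of sines: RQ = PR·sin P/sin Q ≈ 18.504.
Circumradius = PR/(2 sin Q) ≈ 17.46.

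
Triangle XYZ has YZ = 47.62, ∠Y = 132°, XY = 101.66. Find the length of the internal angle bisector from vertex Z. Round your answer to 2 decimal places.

By the law of cosines, ZX² = XY² + YZ² − 2·XY·YZ·cos Y = 19081, so ZX ≈ 138.13.
Law of cosines again: cos Z = (YZ² + ZX² − XY²)/(2·YZ·ZX) ≈ 0.83719, so ∠Z ≈ 33.16°.
The bisector from Z has length 2·YZ·ZX·cos(∠Z/2)/(YZ+ZX) ≈ 67.88.

t_Z ≈ 67.88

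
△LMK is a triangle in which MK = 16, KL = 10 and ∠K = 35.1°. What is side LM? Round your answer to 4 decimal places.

9.7053

By the law of cosines, LM² = MK² + KL² − 2·MK·KL·cos K = 94.192, so LM ≈ 9.7053.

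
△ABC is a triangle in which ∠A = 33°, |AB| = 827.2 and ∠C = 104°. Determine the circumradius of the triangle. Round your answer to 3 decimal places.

The third angle is ∠B = 180° − ∠C − ∠A = 43.00°.
Law of sines: |BC| = |AB|·sin A/sin C ≈ 464.32.
Law of sines: |CA| = |AB|·sin B/sin C ≈ 581.42.
Circumradius = |AB|/(2 sin C) ≈ 426.26.

R ≈ 426.262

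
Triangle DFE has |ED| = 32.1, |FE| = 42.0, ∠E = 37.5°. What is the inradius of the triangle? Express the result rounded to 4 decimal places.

8.2323

By the law of cosines, |DF|² = |FE|² + |ED|² − 2·|FE|·|ED|·cos E = 655.21, so |DF| ≈ 25.597.
Area = ½·|FE|·|ED|·sin E ≈ 410.37.
Semiperimeter s = (42+32.1+25.597)/2 = 49.849.
Inradius = area/s = 410.37/49.849 ≈ 8.2323.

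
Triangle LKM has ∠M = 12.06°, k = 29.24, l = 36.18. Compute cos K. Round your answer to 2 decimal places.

0.78

By the law of cosines, m² = l² + k² − 2·l·k·cos M = 94.861, so m ≈ 9.7397.
Law of cosines again: cos K = (m² + l² − k²)/(2·m·l) ≈ 0.77881, so ∠K ≈ 38.85°.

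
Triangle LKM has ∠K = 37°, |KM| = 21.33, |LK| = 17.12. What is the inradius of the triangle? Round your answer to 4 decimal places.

By the law of cosines, |ML|² = |LK|² + |KM|² − 2·|LK|·|KM|·cos K = 164.79, so |ML| ≈ 12.837.
Area = ½·|LK|·|KM|·sin K ≈ 109.88.
Semiperimeter s = (21.33+12.837+17.12)/2 = 25.643.
Inradius = area/s = 109.88/25.643 ≈ 4.285.

4.2850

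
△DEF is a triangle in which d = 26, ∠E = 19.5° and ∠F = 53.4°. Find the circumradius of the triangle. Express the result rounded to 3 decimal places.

The third angle is ∠D = 180° − ∠E − ∠F = 107.10°.
Law of sines: e = d·sin E/sin D ≈ 9.0804.
Law of sines: f = d·sin F/sin D ≈ 21.839.
Circumradius = d/(2 sin D) ≈ 13.601.

R ≈ 13.601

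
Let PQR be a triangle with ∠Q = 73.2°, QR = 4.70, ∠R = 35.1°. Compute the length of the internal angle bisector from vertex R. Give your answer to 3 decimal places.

The third angle is ∠P = 180° − ∠Q − ∠R = 71.70°.
Law of sines: RP = QR·sin Q/sin P ≈ 4.7391.
Law of sines: PQ = QR·sin R/sin P ≈ 2.8465.
The bisector from R has length 2·QR·RP·cos(∠R/2)/(QR+RP) ≈ 4.4998.

4.500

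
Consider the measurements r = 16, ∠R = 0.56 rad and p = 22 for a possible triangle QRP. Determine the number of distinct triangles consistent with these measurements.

p·sin R = 22·sin(0.56 rad) ≈ 11.69.
Since p sin R < r < p (11.69 < 16 < 22), two triangles exist.

2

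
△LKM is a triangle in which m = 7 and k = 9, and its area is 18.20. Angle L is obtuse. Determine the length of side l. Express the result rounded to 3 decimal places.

15.259

From area = ½·k·m·sin L, we get sin L = 2·area/(k·m) ≈ 0.57778.
Taking the obtuse solution, ∠L ≈ 144.71°.
Law of cosines then gives l ≈ 15.259.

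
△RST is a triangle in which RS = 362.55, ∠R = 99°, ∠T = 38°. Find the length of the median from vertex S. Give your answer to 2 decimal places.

The third angle is ∠S = 180° − ∠T − ∠R = 43.00°.
Law of sines: ST = RS·sin R/sin T ≈ 581.63.
Law of sines: TR = RS·sin S/sin T ≈ 401.61.
Median from S: ½√(2·RS² + 2·ST² − TR²) ≈ 441.07.

m_S ≈ 441.07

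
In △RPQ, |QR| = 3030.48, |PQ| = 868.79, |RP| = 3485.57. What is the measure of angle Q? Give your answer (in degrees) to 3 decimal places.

By the law of cosines, cos Q = (|PQ|² + |QR|² − |RP|²) / (2·|PQ|·|QR|) ≈ -0.41981, so ∠Q ≈ 114.82°.

114.823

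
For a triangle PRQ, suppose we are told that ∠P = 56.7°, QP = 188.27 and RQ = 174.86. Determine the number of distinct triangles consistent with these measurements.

2

QP·sin P = 188.27·sin(56.7°) ≈ 157.4.
Since QP sin P < RQ < QP (157.4 < 174.86 < 188.27), two triangles exist.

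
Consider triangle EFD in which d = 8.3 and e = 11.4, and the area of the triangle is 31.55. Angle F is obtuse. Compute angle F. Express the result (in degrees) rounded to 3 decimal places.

∠F ≈ 138.173°

From area = ½·d·e·sin F, we get sin F = 2·area/(d·e) ≈ 0.66688.
Taking the obtuse solution, ∠F ≈ 138.17°.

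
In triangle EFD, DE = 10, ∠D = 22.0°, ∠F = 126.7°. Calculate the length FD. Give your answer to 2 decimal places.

The third angle is ∠E = 180° − ∠F − ∠D = 31.30°.
Law of sines: FD = DE·sin E/sin F ≈ 6.4796.

6.48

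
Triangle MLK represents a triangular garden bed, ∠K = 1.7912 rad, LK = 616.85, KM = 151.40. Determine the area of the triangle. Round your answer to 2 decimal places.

Area = ½·LK·KM·sin K ≈ 45566.

45565.95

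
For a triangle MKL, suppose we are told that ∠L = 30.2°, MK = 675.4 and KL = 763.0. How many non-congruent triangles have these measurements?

KL·sin L = 763.0·sin(30.2°) ≈ 383.8.
Since KL sin L < MK < KL (383.8 < 675.4 < 763.0), two triangles exist.

2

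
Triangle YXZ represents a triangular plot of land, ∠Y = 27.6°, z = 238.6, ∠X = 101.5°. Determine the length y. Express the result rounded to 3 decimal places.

The third angle is ∠Z = 180° − ∠Y − ∠X = 50.90°.
Law of sines: y = z·sin Y/sin Z ≈ 142.44.

142.443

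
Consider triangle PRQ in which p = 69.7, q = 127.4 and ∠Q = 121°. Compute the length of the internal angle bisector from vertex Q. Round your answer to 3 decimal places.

Law of sines: sin P = p·sin Q/q ≈ 0.46895.
Since q ≥ p, only the acute value applies: ∠P ≈ 27.97°.
Then ∠R = 180° − ∠Q − ∠P ≈ 31.03°.
Law of sines gives r = q·sin R/sin Q ≈ 76.624.
The bisector from Q has length 2·p·r·cos(∠Q/2)/(p+r) ≈ 35.946.

35.946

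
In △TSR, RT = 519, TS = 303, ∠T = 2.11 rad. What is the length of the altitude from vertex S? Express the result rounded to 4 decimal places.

h_S ≈ 260.0097

By the law of cosines, SR² = RT² + TS² − 2·RT·TS·cos T = 5.2266e+05, so SR ≈ 722.95.
Area = ½·RT·TS·sin T ≈ 67473.
The altitude from S has length 2·area/RT ≈ 260.01.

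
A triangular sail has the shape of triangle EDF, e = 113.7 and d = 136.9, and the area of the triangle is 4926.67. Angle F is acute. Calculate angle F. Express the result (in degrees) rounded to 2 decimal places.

39.27

From area = ½·e·d·sin F, we get sin F = 2·area/(e·d) ≈ 0.63302.
Taking the acute solution, ∠F ≈ 39.27°.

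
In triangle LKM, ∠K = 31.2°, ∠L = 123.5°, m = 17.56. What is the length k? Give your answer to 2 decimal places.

The third angle is ∠M = 180° − ∠L − ∠K = 25.30°.
Law of sines: k = m·sin K/sin M ≈ 21.286.

21.29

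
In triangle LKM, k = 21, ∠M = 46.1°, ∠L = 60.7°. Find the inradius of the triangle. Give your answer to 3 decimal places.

The third angle is ∠K = 180° − ∠M − ∠L = 73.20°.
Law of sines: l = k·sin L/sin K ≈ 19.13.
Law of sines: m = k·sin M/sin K ≈ 15.806.
Area = ½·k·l·sin M ≈ 144.73.
Semiperimeter s = (19.13+21+15.806)/2 = 27.968.
Inradius = area/s = 144.73/27.968 ≈ 5.1749.

r ≈ 5.175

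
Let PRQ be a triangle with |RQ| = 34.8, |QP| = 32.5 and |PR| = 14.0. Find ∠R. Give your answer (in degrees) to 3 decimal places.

By the law of cosines, cos R = (|PR|² + |RQ|² − |QP|²) / (2·|PR|·|RQ|) ≈ 0.36001, so ∠R ≈ 68.90°.

68.899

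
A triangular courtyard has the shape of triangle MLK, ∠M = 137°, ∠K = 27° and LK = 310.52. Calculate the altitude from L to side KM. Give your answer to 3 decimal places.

140.973

The third angle is ∠L = 180° − ∠K − ∠M = 16.00°.
Law of sines: KM = LK·sin L/sin M ≈ 125.5.
Law of sines: ML = LK·sin K/sin M ≈ 206.71.
Area = ½·LK·KM·sin K ≈ 8846.1.
The altitude from L has length 2·area/KM ≈ 140.97.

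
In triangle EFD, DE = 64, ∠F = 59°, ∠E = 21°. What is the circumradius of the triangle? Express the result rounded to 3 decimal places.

The third angle is ∠D = 180° − ∠E − ∠F = 100.00°.
Law of sines: FD = DE·sin E/sin F ≈ 26.757.
Law of sines: EF = DE·sin D/sin F ≈ 73.53.
Circumradius = DE/(2 sin F) ≈ 37.332.

R ≈ 37.332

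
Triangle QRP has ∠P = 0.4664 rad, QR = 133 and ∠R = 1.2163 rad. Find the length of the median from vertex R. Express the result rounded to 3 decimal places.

The third angle is ∠Q = π − ∠R − ∠P = 1.4589 rad.
Law of sines: RP = QR·sin Q/sin P ≈ 293.92.
Law of sines: PQ = QR·sin R/sin P ≈ 277.38.
Median from R: ½√(2·QR² + 2·RP² − PQ²) ≈ 181.12.

m_R ≈ 181.119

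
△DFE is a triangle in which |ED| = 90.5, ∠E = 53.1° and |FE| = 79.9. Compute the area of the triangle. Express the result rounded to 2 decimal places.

area ≈ 2891.24

Area = ½·|FE|·|ED|·sin E ≈ 2891.2.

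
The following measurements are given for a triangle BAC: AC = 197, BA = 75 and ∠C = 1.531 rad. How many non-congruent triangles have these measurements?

AC·sin C = 197·sin(1.531 rad) ≈ 196.8.
Since BA = 75 < 196.8 = AC sin C, no triangle exists.

0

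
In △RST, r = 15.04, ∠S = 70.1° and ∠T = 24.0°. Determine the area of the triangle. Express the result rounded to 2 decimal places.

The third angle is ∠R = 180° − ∠S − ∠T = 85.90°.
Law of sines: s = r·sin S/sin R ≈ 14.178.
Law of sines: t = r·sin T/sin R ≈ 6.133.
Area = ½·r·s·sin T ≈ 43.366.

area ≈ 43.37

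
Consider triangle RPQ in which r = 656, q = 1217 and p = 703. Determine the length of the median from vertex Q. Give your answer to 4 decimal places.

Median from Q: ½√(2·r² + 2·p² − q²) ≈ 303.32.

303.3154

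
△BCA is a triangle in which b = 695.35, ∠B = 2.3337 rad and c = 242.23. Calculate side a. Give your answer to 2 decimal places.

Law of sines: sin C = c·sin B/b ≈ 0.25180.
Since b ≥ c, only the acute value applies: ∠C ≈ 0.2545 rad.
Then ∠A = π − ∠B − ∠C ≈ 0.5533 rad.
Law of sines gives a = b·sin A/sin B ≈ 505.56.

505.56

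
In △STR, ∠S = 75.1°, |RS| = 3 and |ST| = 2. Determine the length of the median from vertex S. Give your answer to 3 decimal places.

m_S ≈ 2.005

By the law of cosines, |TR|² = |RS|² + |ST|² − 2·|RS|·|ST|·cos S = 9.9144, so |TR| ≈ 3.1487.
Median from S: ½√(2·|RS|² + 2·|ST|² − |TR|²) ≈ 2.0053.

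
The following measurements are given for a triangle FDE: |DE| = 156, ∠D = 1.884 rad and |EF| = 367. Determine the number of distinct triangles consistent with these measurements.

|DE|·sin D = 156·sin(1.884 rad) ≈ 148.4.
Since ∠D is not acute, a triangle exists only if |EF| > |DE|; here |EF| > |DE|, so there is exactly one triangle.

1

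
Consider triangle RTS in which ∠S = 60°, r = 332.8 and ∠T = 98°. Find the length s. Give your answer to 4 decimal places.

The third angle is ∠R = 180° − ∠T − ∠S = 22.00°.
Law of sines: s = r·sin S/sin R ≈ 769.38.

769.3758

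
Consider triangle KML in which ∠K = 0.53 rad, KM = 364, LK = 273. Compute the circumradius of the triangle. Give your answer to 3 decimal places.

By the law of cosines, ML² = LK² + KM² − 2·LK·KM·cos K = 35547, so ML ≈ 188.54.
Area = ½·LK·KM·sin K ≈ 25118.
Circumradius = ML/(2 sin K) ≈ 186.48.

186.476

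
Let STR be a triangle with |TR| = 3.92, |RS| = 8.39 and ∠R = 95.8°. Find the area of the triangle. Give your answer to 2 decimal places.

Area = ½·|TR|·|RS|·sin R ≈ 16.36.

area ≈ 16.36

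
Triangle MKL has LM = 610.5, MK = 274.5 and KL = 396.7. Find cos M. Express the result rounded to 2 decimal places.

By the law of cosines, cos M = (LM² + MK² − KL²) / (2·LM·MK) ≈ 0.86730, so ∠M ≈ 29.85°.

cos M ≈ 0.87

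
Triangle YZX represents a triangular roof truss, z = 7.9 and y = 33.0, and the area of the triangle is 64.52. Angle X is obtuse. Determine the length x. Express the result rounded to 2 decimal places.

40.06

From area = ½·y·z·sin X, we get sin X = 2·area/(y·z) ≈ 0.49498.
Taking the obtuse solution, ∠X ≈ 150.33°.
Law of cosines then gives x ≈ 40.056.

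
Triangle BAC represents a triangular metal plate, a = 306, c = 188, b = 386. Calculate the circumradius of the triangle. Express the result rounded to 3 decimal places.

By the law of cosines, cos B = (a² + c² − b²) / (2·a·c) ≈ -0.17397, so ∠B ≈ 100.02°.
Circumradius = b/(2 sin B) ≈ 195.99.

195.989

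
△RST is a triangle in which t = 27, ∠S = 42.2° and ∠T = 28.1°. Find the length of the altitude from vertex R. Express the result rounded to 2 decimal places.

The third angle is ∠R = 180° − ∠S − ∠T = 109.70°.
Law of sines: r = t·sin R/sin T ≈ 53.968.
Law of sines: s = t·sin S/sin T ≈ 38.505.
Area = ½·t·r·sin S ≈ 489.4.
The altitude from R has length 2·area/r ≈ 18.136.

h_R ≈ 18.14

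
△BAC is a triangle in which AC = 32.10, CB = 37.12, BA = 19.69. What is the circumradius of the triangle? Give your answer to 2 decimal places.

By the law of cosines, cos B = (CB² + BA² − AC²) / (2·CB·BA) ≈ 0.50293, so ∠B ≈ 59.81°.
Circumradius = AC/(2 sin B) ≈ 18.569.

R ≈ 18.57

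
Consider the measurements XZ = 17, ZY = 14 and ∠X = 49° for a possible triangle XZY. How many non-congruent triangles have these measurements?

XZ·sin X = 17·sin(49°) ≈ 12.83.
Since XZ sin X < ZY < XZ (12.83 < 14 < 17), two triangles exist.

2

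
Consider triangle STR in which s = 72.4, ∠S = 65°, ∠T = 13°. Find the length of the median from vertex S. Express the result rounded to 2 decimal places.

The third angle is ∠R = 180° − ∠S − ∠T = 102.00°.
Law of sines: t = s·sin T/sin S ≈ 17.97.
Law of sines: r = s·sin R/sin S ≈ 78.139.
Median from S: ½√(2·t² + 2·r² − s²) ≈ 43.633.

43.63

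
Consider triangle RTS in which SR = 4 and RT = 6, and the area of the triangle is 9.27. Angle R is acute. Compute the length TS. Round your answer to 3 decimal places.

From area = ½·SR·RT·sin R, we get sin R = 2·area/(SR·RT) ≈ 0.77250.
Taking the acute solution, ∠R ≈ 50.58°.
Law of cosines then gives TS ≈ 4.6389.

4.639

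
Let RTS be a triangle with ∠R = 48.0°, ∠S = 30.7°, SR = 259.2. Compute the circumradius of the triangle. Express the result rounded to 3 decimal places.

132.162

The third angle is ∠T = 180° − ∠S − ∠R = 101.30°.
Law of sines: TS = SR·sin R/sin T ≈ 196.43.
Law of sines: RT = SR·sin S/sin T ≈ 134.95.
Circumradius = SR/(2 sin T) ≈ 132.16.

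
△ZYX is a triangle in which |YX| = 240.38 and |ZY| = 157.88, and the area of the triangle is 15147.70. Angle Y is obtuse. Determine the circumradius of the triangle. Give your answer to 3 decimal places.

R ≈ 224.462

From area = ½·|ZY|·|YX|·sin Y, we get sin Y = 2·area/(|ZY|·|YX|) ≈ 0.79827.
Taking the obtuse solution, ∠Y ≈ 127.03°.
Law of cosines then gives |XZ| ≈ 358.36.
Circumradius = |XZ|/(2 sin Y) ≈ 224.46.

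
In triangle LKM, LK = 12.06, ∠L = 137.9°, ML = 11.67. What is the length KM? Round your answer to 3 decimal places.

By the law of cosines, KM² = ML² + LK² − 2·ML·LK·cos L = 490.48, so KM ≈ 22.147.

22.147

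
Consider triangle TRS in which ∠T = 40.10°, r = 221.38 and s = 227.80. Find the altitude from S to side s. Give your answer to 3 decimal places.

By the law of cosines, t² = r² + s² − 2·r·s·cos T = 23751, so t ≈ 154.11.
Area = ½·r·s·sin T ≈ 16242.
The altitude from S has length 2·area/s ≈ 142.6.

h_S ≈ 142.596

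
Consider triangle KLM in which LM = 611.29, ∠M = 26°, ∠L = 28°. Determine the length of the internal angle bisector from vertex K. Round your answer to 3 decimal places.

155.527

The third angle is ∠K = 180° − ∠L − ∠M = 126.00°.
Law of sines: MK = LM·sin L/sin K ≈ 354.73.
Law of sines: KL = LM·sin M/sin K ≈ 331.23.
The bisector from K has length 2·MK·KL·cos(∠K/2)/(MK+KL) ≈ 155.53.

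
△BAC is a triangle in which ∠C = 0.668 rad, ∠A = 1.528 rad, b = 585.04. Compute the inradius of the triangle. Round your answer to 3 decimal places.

r ≈ 149.033

The third angle is ∠B = π − ∠A − ∠C = 0.946 rad.
Law of sines: a = b·sin A/sin B ≈ 720.86.
Law of sines: c = b·sin C/sin B ≈ 446.92.
Area = ½·b·a·sin C ≈ 1.3061e+05.
Semiperimeter s = (585.04+720.86+446.92)/2 = 876.41.
Inradius = area/s = 1.3061e+05/876.41 ≈ 149.03.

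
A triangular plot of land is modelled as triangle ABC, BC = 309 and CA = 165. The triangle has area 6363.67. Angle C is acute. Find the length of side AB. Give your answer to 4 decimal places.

154.8038

From area = ½·BC·CA·sin C, we get sin C = 2·area/(BC·CA) ≈ 0.24963.
Taking the acute solution, ∠C ≈ 14.46°.
Law of cosines then gives AB ≈ 154.8.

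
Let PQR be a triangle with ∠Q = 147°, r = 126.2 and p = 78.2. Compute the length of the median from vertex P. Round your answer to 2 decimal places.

By the law of cosines, q² = r² + p² − 2·r·p·cos Q = 38595, so q ≈ 196.46.
Median from P: ½√(2·q² + 2·r² − p²) ≈ 160.41.

160.41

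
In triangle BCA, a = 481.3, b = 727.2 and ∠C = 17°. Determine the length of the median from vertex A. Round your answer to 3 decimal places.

By the law of cosines, c² = a² + b² − 2·a·b·cos C = 91054, so c ≈ 301.75.
Median from A: ½√(2·b² + 2·c² − a²) ≈ 502.02.

502.020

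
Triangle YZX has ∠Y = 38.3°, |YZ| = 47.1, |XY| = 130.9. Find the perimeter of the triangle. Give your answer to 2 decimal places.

276.37

By the law of cosines, |ZX|² = |XY|² + |YZ|² − 2·|XY|·|YZ|·cos Y = 9676.3, so |ZX| ≈ 98.368.
Semiperimeter s = (98.368+130.9+47.1)/2 = 138.18.
Perimeter = 98.368 + 130.9 + 47.1 = 276.37.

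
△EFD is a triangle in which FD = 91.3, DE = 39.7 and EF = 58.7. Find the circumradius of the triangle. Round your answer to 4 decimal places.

By the law of cosines, cos E = (DE² + EF² − FD²) / (2·DE·EF) ≈ -0.71102, so ∠E ≈ 135.32°.
Circumradius = FD/(2 sin E) ≈ 64.92.

R ≈ 64.9202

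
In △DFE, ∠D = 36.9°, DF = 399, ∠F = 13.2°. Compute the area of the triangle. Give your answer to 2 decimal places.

14226.07

The third angle is ∠E = 180° − ∠D − ∠F = 129.90°.
Law of sines: FE = DF·sin D/sin E ≈ 312.28.
Law of sines: ED = DF·sin F/sin E ≈ 118.76.
Area = ½·DF·FE·sin F ≈ 14226.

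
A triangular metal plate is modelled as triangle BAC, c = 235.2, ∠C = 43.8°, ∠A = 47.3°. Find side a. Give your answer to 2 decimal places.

The third angle is ∠B = 180° − ∠A − ∠C = 88.90°.
Law of sines: a = c·sin A/sin C ≈ 249.73.

249.73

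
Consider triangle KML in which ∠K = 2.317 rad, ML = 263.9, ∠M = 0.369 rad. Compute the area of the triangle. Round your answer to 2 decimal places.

The third angle is ∠L = π − ∠K − ∠M = 0.456 rad.
Law of sines: LK = ML·sin M/sin K ≈ 129.63.
Law of sines: KM = ML·sin L/sin K ≈ 158.14.
Area = ½·ML·LK·sin L ≈ 7526.

7526.02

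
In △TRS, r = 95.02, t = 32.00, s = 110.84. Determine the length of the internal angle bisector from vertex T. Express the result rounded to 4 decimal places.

By the law of cosines, cos T = (r² + s² − t²) / (2·r·s) ≈ 0.96327, so ∠T ≈ 15.58°.
The bisector from T has length 2·r·s·cos(∠T/2)/(r+s) ≈ 101.38.

101.3781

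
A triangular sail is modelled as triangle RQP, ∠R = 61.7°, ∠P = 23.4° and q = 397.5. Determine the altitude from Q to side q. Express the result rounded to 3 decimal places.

h_Q ≈ 139.508

The third angle is ∠Q = 180° − ∠P − ∠R = 94.90°.
Law of sines: r = q·sin R/sin Q ≈ 351.27.
Law of sines: p = q·sin P/sin Q ≈ 158.45.
Area = ½·q·r·sin P ≈ 27727.
The altitude from Q has length 2·area/q ≈ 139.51.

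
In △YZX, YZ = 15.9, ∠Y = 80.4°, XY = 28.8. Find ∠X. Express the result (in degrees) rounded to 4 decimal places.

By the law of cosines, ZX² = XY² + YZ² − 2·XY·YZ·cos Y = 929.52, so ZX ≈ 30.488.
Law of cosines again: cos X = (ZX² + XY² − YZ²)/(2·ZX·XY) ≈ 0.85766, so ∠X ≈ 30.94°.

30.9449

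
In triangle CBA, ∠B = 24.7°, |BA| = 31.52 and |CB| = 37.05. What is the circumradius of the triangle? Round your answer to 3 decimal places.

By the law of cosines, |AC|² = |CB|² + |BA|² − 2·|CB|·|BA|·cos B = 244.27, so |AC| ≈ 15.629.
Area = ½·|CB|·|BA|·sin B ≈ 244.
Circumradius = |AC|/(2 sin B) ≈ 18.701.

18.701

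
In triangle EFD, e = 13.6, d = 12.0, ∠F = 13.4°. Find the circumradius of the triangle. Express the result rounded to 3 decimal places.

By the law of cosines, f² = d² + e² − 2·d·e·cos F = 11.446, so f ≈ 3.3832.
Area = ½·d·e·sin F ≈ 18.911.
Circumradius = f/(2 sin F) ≈ 7.2993.

7.299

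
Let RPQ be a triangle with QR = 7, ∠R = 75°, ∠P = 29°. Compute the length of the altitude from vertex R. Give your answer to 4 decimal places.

The third angle is ∠Q = 180° − ∠R − ∠P = 76.00°.
Law of sines: PQ = QR·sin R/sin P ≈ 13.947.
Law of sines: RP = QR·sin Q/sin P ≈ 14.01.
Area = ½·QR·PQ·sin Q ≈ 47.363.
The altitude from R has length 2·area/PQ ≈ 6.7921.

6.7921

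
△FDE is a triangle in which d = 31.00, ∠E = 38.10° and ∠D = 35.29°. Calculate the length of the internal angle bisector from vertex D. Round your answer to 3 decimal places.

t_D ≈ 38.387

The third angle is ∠F = 180° − ∠D − ∠E = 106.61°.
Law of sines: f = d·sin F/sin D ≈ 51.421.
Law of sines: e = d·sin E/sin D ≈ 33.11.
The bisector from D has length 2·e·f·cos(∠D/2)/(e+f) ≈ 38.387.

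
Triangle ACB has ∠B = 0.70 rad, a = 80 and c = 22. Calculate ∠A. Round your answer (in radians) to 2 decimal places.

∠A ≈ 2.22 rad

By the law of cosines, b² = a² + c² − 2·a·c·cos B = 4191.8, so b ≈ 64.744.
Law of cosines again: cos A = (c² + b² − a²)/(2·c·b) ≈ -0.60527, so ∠A ≈ 2.221 rad.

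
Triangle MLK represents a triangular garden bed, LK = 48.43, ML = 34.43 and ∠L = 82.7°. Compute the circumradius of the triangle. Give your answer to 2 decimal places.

28.10

By the law of cosines, KM² = ML² + LK² − 2·ML·LK·cos L = 3107.1, so KM ≈ 55.742.
Area = ½·ML·LK·sin L ≈ 826.96.
Circumradius = KM/(2 sin L) ≈ 28.099.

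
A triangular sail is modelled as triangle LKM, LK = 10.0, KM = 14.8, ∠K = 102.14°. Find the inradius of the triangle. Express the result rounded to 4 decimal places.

By the law of cosines, ML² = LK² + KM² − 2·LK·KM·cos K = 381.29, so ML ≈ 19.527.
Area = ½·LK·KM·sin K ≈ 72.345.
Semiperimeter s = (14.8+19.527+10)/2 = 22.163.
Inradius = area/s = 72.345/22.163 ≈ 3.2642.

3.2642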